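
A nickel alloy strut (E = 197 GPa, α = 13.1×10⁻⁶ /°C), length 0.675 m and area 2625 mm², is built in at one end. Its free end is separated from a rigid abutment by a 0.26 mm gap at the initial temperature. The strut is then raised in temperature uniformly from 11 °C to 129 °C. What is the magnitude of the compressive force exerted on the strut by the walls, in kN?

Unrestrained expansion: δ_free = αΔT L = 13.1×10⁻⁶ × 118 × 675 = 1.043 mm.
This exceeds the 0.26 mm gap, so the wall pushes back. The portion of expansion that must be recovered elastically is δ_free − gap = 1.043 − 0.26 = 0.7834 mm.
So σ = E(δ_free − g)/L = 197×10³ × 0.7834/675 = 228.6 MPa.
P = σA = 228.6 × 2625 = 600.2 kN.

P ≈ 600 kN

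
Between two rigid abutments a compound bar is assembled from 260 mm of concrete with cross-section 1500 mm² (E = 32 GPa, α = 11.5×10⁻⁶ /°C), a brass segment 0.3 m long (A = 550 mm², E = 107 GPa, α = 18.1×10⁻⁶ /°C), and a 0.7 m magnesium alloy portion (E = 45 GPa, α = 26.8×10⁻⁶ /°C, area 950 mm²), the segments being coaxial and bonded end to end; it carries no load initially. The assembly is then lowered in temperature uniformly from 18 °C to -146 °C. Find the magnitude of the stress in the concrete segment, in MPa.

σ ≈ 111 MPa (tensile)

If the supports were absent, the total length change would be Σ αᵢΔT Lᵢ = 11.5×10⁻⁶×164×260 + 18.1×10⁻⁶×164×300 + 26.8×10⁻⁶×164×700 = 4.458 mm.
Since the ends are fixed, an axial force P builds up, equal in every segment, with P · Σ Lᵢ/(AᵢEᵢ) = δ_free.
Σ Lᵢ/(AᵢEᵢ) = 260/(1500×32×10³) + 300/(550×107×10³) + 700/(950×45×10³) = 2.689×10⁻⁵ mm/N.
P = 4.458 / 2.689×10⁻⁵ = 165800 N = 165.8 kN, tensile.
σ_{concrete} = P / A = 165800 / 1500 = 110.5 MPa.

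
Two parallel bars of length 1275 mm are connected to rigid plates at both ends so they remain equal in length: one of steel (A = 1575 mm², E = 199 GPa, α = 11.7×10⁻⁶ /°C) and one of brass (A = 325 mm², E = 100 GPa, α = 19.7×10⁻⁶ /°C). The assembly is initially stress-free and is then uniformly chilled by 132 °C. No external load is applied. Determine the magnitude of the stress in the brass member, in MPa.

σ ≈ 95.7 MPa (tensile)

Equilibrium of a rigid end plate with no external load gives equal and opposite internal forces ±P in the two members. Since α_{brass} > α_{steel}, cooling drives the brass into tension and the steel into compression.
Equating the net (thermal + elastic) strains gives |α₁ − α₂|·ΔT = P·[1/(A₁E₁) + 1/(A₂E₂)].
|α₁ − α₂|·ΔT = 8×10⁻⁶ × 132 = 0.001056.
1/(A₁E₁) + 1/(A₂E₂) = 1/(1575×199×10³) + 1/(325×100×10³) = 3.396×10⁻⁸ N⁻¹.
So P = 0.001056 / 3.396×10⁻⁸ = 31.1 kN.
σ_{brass} = P/A₂ = 31100/325 = 95.68 MPa, tensile.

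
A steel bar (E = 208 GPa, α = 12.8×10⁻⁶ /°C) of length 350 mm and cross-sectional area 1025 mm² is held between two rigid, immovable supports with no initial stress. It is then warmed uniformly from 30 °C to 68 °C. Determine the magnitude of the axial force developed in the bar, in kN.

P ≈ 104 kN (compressive)

Full restraint means ε = 0, so the stress is σ = EαΔT = 208×10³ × 12.8×10⁻⁶ × 38 = 101.2 MPa.
P = AEαΔT = 1025 × 208×10³ × 12.8×10⁻⁶ × 38 = 103.7 kN (compressive).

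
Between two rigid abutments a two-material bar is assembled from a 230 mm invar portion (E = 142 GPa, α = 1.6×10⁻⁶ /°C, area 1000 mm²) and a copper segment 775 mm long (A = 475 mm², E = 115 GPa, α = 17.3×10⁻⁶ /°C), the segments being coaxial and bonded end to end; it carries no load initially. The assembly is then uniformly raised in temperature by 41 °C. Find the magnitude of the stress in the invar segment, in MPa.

σ ≈ 35.7 MPa (compressive)

Free thermal expansion of the whole bar: Σ αᵢΔT Lᵢ = 1.6×10⁻⁶×41×230 + 17.3×10⁻⁶×41×775 = 0.5648 mm.
The rigid supports impose zero overall length change; the single axial force P common to all segments must satisfy P Σ Lᵢ/(AᵢEᵢ) = δ_free.
Σ Lᵢ/(AᵢEᵢ) = 230/(1000×142×10³) + 775/(475×115×10³) = 1.581×10⁻⁵ mm/N.
P = 0.5648 / 1.581×10⁻⁵ = 35730 N = 35.73 kN, compressive.
σ_{invar} = P / A = 35730 / 1000 = 35.73 MPa.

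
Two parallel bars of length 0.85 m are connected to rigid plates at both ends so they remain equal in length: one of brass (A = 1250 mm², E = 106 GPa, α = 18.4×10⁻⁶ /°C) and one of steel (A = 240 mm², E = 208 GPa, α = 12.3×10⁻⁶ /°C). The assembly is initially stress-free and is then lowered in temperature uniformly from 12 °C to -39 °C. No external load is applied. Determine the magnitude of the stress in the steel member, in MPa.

Equilibrium of a rigid end plate with no external load gives equal and opposite internal forces ±P in the two members. Since α_{brass} > α_{steel}, cooling drives the brass into tension and the steel into compression.
Compatibility of the two members (thermal + elastic change equal): (α₁ − α₂)ΔT = P·[1/(A₁E₁) + 1/(A₂E₂)].
|α₁ − α₂|·ΔT = 6.1×10⁻⁶ × 51 = 0.0003111.
1/(A₁E₁) + 1/(A₂E₂) = 1/(1250×106×10³) + 1/(240×208×10³) = 2.758×10⁻⁸ N⁻¹.
P = 0.0003111 / 2.758×10⁻⁸ = 11280 N = 11.28 kN.
σ_{steel} = P/A₂ = 11280/240 = 47 MPa, compressive.

σ ≈ 47 MPa (compressive)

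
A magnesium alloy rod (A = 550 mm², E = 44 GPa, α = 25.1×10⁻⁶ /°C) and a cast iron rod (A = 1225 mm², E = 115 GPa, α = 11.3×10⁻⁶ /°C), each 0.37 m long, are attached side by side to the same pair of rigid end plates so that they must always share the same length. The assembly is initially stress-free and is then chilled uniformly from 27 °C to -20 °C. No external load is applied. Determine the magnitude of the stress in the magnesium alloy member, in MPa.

The magnesium alloy has the larger α, so on cooling it would change length more than the cast iron if both were free. The rigid plates force a common final length, so the magnesium alloy is put into tension and the cast iron into compression, with equal and opposite forces P (no external load).
Equating the net (thermal + elastic) strains gives |α₁ − α₂|·ΔT = P·[1/(A₁E₁) + 1/(A₂E₂)].
|α₁ − α₂|·ΔT = 13.8×10⁻⁶ × 47 = 0.0006486.
1/(A₁E₁) + 1/(A₂E₂) = 1/(550×44×10³) + 1/(1225×115×10³) = 4.842×10⁻⁸ N⁻¹.
So P = 0.0006486 / 4.842×10⁻⁸ = 13.4 kN.
σ_{magnesium alloy} = P/A₁ = 13400/550 = 24.35 MPa, tensile.

σ ≈ 24.4 MPa (tensile)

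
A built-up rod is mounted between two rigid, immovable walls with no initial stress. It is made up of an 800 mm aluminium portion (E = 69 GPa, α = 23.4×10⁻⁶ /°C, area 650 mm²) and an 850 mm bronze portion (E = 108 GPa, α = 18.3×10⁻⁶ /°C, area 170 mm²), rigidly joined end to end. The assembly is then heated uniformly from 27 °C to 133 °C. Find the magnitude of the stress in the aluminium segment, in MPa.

σ ≈ 87.2 MPa (compressive)

If the supports were absent, the total length change would be Σ αᵢΔT Lᵢ = 23.4×10⁻⁶×106×800 + 18.3×10⁻⁶×106×850 = 3.633 mm.
The rigid supports impose zero overall length change; the single axial force P common to all segments must satisfy P Σ Lᵢ/(AᵢEᵢ) = δ_free.
Σ Lᵢ/(AᵢEᵢ) = 800/(650×69×10³) + 850/(170×108×10³) = 6.413×10⁻⁵ mm/N.
Hence P = δ_free / Σ(L/AE) = 3.633/6.413×10⁻⁵ = 56.65 kN (compressive).
σ_{aluminium} = P / A = 56650 / 650 = 87.15 MPa.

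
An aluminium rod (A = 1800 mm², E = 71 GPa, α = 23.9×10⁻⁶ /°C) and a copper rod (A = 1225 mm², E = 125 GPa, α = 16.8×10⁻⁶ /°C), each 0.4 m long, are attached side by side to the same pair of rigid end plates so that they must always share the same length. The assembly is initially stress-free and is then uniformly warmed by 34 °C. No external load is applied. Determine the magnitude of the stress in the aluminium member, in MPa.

σ ≈ 9.34 MPa (compressive)

Equilibrium of a rigid end plate with no external load gives equal and opposite internal forces ±P in the two members. Since α_{aluminium} > α_{copper}, heating drives the aluminium into compression and the copper into tension.
Compatibility of the two members (thermal + elastic change equal): (α₁ − α₂)ΔT = P·[1/(A₁E₁) + 1/(A₂E₂)].
|α₁ − α₂|·ΔT = 7.1×10⁻⁶ × 34 = 0.0002414.
1/(A₁E₁) + 1/(A₂E₂) = 1/(1800×71×10³) + 1/(1225×125×10³) = 1.436×10⁻⁸ N⁻¹.
So P = 0.0002414 / 1.436×10⁻⁸ = 16.82 kN.
σ_{aluminium} = P/A₁ = 16820/1800 = 9.342 MPa, compressive.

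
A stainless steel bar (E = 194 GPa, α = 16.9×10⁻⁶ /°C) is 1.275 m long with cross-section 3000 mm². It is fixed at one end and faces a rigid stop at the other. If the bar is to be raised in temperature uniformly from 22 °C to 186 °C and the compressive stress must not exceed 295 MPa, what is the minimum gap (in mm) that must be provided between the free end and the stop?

g ≈ 1.6 mm

Free expansion if unrestrained: δ_free = αΔT L = 16.9×10⁻⁶ × 164 × 1275 = 3.534 mm.
At the allowable stress the elastic shortening the wall may impose is σL/E = 295 × 1275 / (194×10³) = 1.939 mm.
The gap must absorb the remainder: g_min = 3.534 − 1.939 = 1.595 mm.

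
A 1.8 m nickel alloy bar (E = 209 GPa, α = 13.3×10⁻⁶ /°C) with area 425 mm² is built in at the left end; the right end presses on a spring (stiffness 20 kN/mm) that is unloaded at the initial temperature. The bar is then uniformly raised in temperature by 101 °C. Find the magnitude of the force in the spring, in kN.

Free thermal expansion: δ_free = αΔT L = 13.3×10⁻⁶ × 101 × 1800 = 2.418 mm.
With a force P in the spring, the elastic change of the bar is PL/(AE) and that of the spring is P/k; compatibility requires their sum to equal δ_free.
So P = δ_free / [L/(AE) + 1/k] = 2.418 / [ 1800/(425×209×10³) + 1/(20×10³) ].
P = 2.418 / 7.026×10⁻⁵ = 34410 N.

P ≈ 34.4 kN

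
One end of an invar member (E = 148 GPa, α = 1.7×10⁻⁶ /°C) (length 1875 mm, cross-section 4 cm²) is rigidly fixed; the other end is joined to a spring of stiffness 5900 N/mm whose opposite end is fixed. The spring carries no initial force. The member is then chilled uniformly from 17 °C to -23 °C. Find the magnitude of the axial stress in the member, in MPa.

σ ≈ 1.58 MPa (tensile)

If the spring were absent the member would shorten by αΔT L = 1.7×10⁻⁶ × 40 × 1875 = 0.1275 mm.
With a force P in the spring, the elastic change of the member is PL/(AE) and that of the spring is P/k; compatibility requires their sum to equal δ_free.
So P = δ_free / [L/(AE) + 1/k] = 0.1275 / [ 1875/(400×148×10³) + 1/(5900) ].
P = 0.1275 / 0.0002012 = 633.8 N.
σ = P/A = 633.8/400 = 1.585 MPa.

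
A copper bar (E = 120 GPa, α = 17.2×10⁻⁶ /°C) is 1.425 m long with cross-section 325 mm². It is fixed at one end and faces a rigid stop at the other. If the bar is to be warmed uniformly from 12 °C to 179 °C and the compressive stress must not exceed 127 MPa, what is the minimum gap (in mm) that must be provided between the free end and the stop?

With no wall the bar would lengthen by αΔT L = 17.2×10⁻⁶ × 167 × 1425 = 4.093 mm.
At the allowable stress the elastic shortening the wall may impose is σL/E = 127 × 1425 / (120×10³) = 1.508 mm.
So the gap has to take up the difference, g_min = δ_free − σL/E = 4.093 − 1.508 = 2.585 mm.

g ≈ 2.59 mm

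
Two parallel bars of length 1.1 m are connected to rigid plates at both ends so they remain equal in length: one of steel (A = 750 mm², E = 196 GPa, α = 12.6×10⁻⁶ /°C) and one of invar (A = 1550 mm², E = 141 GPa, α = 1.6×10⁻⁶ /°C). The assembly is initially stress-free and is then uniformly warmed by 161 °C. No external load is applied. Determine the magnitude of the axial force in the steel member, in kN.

P ≈ 156 kN (compressive in the steel)

Both members must finish at the same length. With the larger α, the steel tends to over-expand; the plates restrain it, putting the steel in compression and the invar in tension. With no external load the two internal forces are equal and opposite, magnitude P.
Equating the net (thermal + elastic) strains gives |α₁ − α₂|·ΔT = P·[1/(A₁E₁) + 1/(A₂E₂)].
|α₁ − α₂|·ΔT = 11×10⁻⁶ × 161 = 0.001771.
1/(A₁E₁) + 1/(A₂E₂) = 1/(750×196×10³) + 1/(1550×141×10³) = 1.138×10⁻⁸ N⁻¹.
P = 0.001771 / 1.138×10⁻⁸ = 155600 N = 155.6 kN.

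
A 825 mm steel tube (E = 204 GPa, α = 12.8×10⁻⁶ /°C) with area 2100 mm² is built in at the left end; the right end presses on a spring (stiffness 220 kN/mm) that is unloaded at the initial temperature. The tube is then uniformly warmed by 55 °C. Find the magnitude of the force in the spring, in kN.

P ≈ 89.8 kN

Free thermal expansion: δ_free = αΔT L = 12.8×10⁻⁶ × 55 × 825 = 0.5808 mm.
With a force P in the spring, the elastic change of the tube is PL/(AE) and that of the spring is P/k; compatibility requires their sum to equal δ_free.
So P = δ_free / [L/(AE) + 1/k] = 0.5808 / [ 825/(2100×204×10³) + 1/(220×10³) ].
P = 0.5808 / 6.471×10⁻⁶ = 89750 N.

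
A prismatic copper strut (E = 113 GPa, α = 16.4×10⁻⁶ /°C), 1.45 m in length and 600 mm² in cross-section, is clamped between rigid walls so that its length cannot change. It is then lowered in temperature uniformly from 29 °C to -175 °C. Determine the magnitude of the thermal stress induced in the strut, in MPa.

σ ≈ 378 MPa (tensile)

The supports are rigid, so the total axial strain is zero. The restrained thermal strain is ε = αΔT = 16.4×10⁻⁶ × 204 = 3345.6×10⁻⁶.
σ = EαΔT = 113×10³ × 16.4×10⁻⁶ × 204 = 378.1 MPa (tensile; the strut is trying to contract).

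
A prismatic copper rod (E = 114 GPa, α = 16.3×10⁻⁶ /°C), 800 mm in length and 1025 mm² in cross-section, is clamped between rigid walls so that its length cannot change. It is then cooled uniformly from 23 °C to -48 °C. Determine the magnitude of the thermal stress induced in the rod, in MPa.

Because both ends are immovable the net strain is zero, and the suppressed thermal strain is αΔT = 16.3×10⁻⁶ × 71 = 1157.3×10⁻⁶.
σ = EαΔT = 114×10³ × 16.3×10⁻⁶ × 71 = 131.9 MPa (tensile; the rod is trying to contract).

σ ≈ 132 MPa (tensile)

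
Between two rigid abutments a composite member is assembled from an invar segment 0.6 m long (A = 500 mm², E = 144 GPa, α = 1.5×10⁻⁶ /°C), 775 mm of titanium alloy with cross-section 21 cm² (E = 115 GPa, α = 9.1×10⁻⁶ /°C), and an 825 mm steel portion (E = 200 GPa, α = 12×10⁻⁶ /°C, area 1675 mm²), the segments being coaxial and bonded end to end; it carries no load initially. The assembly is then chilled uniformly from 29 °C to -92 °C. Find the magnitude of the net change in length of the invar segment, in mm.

If the supports were absent, the total length change would be Σ αᵢΔT Lᵢ = 1.5×10⁻⁶×121×600 + 9.1×10⁻⁶×121×775 + 12×10⁻⁶×121×825 = 2.16 mm.
The rigid supports impose zero overall length change; the single axial force P common to all segments must satisfy P Σ Lᵢ/(AᵢEᵢ) = δ_free.
Σ Lᵢ/(AᵢEᵢ) = 600/(500×144×10³) + 775/(2100×115×10³) + 825/(1675×200×10³) = 1.401×10⁻⁵ mm/N.
P = 2.16 / 1.401×10⁻⁵ = 154200 N = 154.2 kN, tensile.
For the invar segment, free thermal change = 1.5×10⁻⁶×121×600 = 0.1089 mm and elastic change from P = 154200×600/(500×144×10³) = 1.285 mm; these oppose, so the net change is 1.18 mm (segment lengthens).

|ΔL| ≈ 1.18 mm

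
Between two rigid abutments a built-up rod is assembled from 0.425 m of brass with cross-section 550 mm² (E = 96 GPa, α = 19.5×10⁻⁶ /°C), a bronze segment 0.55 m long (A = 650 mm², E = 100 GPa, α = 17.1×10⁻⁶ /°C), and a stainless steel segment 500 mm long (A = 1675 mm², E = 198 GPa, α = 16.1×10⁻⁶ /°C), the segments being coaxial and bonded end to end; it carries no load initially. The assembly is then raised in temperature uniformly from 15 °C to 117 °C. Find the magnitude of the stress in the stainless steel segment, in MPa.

With the walls removed the bar would change length by δ_free = Σ αᵢΔT Lᵢ = 19.5×10⁻⁶×102×425 + 17.1×10⁻⁶×102×550 + 16.1×10⁻⁶×102×500 = 2.626 mm.
The walls prevent any net length change, so an axial force P (same in every segment) develops. Compatibility: P · Σ Lᵢ/(AᵢEᵢ) = δ_free.
Σ Lᵢ/(AᵢEᵢ) = 425/(550×96×10³) + 550/(650×100×10³) + 500/(1675×198×10³) = 1.802×10⁻⁵ mm/N.
Hence P = δ_free / Σ(L/AE) = 2.626/1.802×10⁻⁵ = 145.7 kN (compressive).
σ_{stainless steel} = P / A = 145700 / 1675 = 87 MPa.

σ ≈ 87 MPa (compressive)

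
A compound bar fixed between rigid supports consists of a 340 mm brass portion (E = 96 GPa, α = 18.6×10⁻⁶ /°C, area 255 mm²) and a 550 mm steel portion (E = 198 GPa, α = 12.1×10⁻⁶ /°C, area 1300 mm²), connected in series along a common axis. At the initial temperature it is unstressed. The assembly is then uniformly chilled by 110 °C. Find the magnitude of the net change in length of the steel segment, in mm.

With the walls removed the bar would change length by δ_free = Σ αᵢΔT Lᵢ = 18.6×10⁻⁶×110×340 + 12.1×10⁻⁶×110×550 = 1.428 mm.
The walls prevent any net length change, so an axial force P (same in every segment) develops. Compatibility: P · Σ Lᵢ/(AᵢEᵢ) = δ_free.
The series flexibility is Σ Lᵢ/(AᵢEᵢ) = 340/(255×96×10³) + 550/(1300×198×10³) = 1.603×10⁻⁵ mm/N.
P = 1.428 / 1.603×10⁻⁵ = 89090 N = 89.09 kN, tensile.
For the steel segment, free thermal change = 12.1×10⁻⁶×110×550 = 0.732 mm and elastic change from P = 89090×550/(1300×198×10³) = 0.1904 mm; these oppose, so the net change is 0.542 mm (segment shortens).

|ΔL| ≈ 0.542 mm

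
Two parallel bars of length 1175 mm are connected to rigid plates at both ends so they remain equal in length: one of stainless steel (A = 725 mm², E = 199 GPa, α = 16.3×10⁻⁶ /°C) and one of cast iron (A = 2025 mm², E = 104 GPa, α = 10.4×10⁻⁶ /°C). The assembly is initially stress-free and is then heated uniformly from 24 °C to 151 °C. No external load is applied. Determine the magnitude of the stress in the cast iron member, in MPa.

Equilibrium of a rigid end plate with no external load gives equal and opposite internal forces ±P in the two members. Since α_{stainless steel} > α_{cast iron}, heating drives the stainless steel into compression and the cast iron into tension.
Compatibility of the two members (thermal + elastic change equal): (α₁ − α₂)ΔT = P·[1/(A₁E₁) + 1/(A₂E₂)].
|α₁ − α₂|·ΔT = 5.9×10⁻⁶ × 127 = 0.0007493.
1/(A₁E₁) + 1/(A₂E₂) = 1/(725×199×10³) + 1/(2025×104×10³) = 1.168×10⁻⁸ N⁻¹.
P = 0.0007493 / 1.168×10⁻⁸ = 64150 N = 64.15 kN.
σ_{cast iron} = P/A₂ = 64150/2025 = 31.68 MPa, tensile.

σ ≈ 31.7 MPa (tensile)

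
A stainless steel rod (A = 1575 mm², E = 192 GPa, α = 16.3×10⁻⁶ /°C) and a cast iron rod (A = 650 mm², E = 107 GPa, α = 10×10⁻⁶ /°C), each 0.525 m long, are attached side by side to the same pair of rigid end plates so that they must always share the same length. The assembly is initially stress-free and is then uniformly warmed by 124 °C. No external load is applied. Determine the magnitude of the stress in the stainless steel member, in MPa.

Equilibrium of a rigid end plate with no external load gives equal and opposite internal forces ±P in the two members. Since α_{stainless steel} > α_{cast iron}, heating drives the stainless steel into compression and the cast iron into tension.
Equating the net (thermal + elastic) strains gives |α₁ − α₂|·ΔT = P·[1/(A₁E₁) + 1/(A₂E₂)].
|α₁ − α₂|·ΔT = 6.3×10⁻⁶ × 124 = 0.0007812.
1/(A₁E₁) + 1/(A₂E₂) = 1/(1575×192×10³) + 1/(650×107×10³) = 1.769×10⁻⁸ N⁻¹.
P = 0.0007812 / 1.769×10⁻⁸ = 44170 N = 44.17 kN.
σ_{stainless steel} = P/A₁ = 44170/1575 = 28.05 MPa, compressive.

σ ≈ 28 MPa (compressive)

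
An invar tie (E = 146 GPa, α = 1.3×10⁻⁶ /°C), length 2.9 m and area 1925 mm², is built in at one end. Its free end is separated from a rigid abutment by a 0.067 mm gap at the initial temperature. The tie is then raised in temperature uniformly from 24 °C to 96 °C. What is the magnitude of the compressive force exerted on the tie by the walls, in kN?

Unrestrained expansion: δ_free = αΔT L = 1.3×10⁻⁶ × 72 × 2900 = 0.2714 mm.
The gap closes (δ_free > 0.067 mm) and the wall then resists a further 0.2714 − 0.067 = 0.2044 mm of expansion.
That suppressed elongation corresponds to σ = E·Δ/L = 146×10³ × 0.2044/2900 = 10.29 MPa.
Force on the wall = σA = 10.29 × 1925 mm² = 19.81 kN.

P ≈ 19.8 kN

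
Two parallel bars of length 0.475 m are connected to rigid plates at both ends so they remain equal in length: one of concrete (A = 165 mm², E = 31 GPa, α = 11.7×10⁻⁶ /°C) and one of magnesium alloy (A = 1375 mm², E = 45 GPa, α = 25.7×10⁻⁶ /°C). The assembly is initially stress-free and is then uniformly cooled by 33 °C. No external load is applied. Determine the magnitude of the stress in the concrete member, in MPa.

σ ≈ 13.2 MPa (compressive)

The magnesium alloy has the larger α, so on cooling it would change length more than the concrete if both were free. The rigid plates force a common final length, so the magnesium alloy is put into tension and the concrete into compression, with equal and opposite forces P (no external load).
Compatibility of the two members (thermal + elastic change equal): (α₁ − α₂)ΔT = P·[1/(A₁E₁) + 1/(A₂E₂)].
|α₁ − α₂|·ΔT = 14×10⁻⁶ × 33 = 0.000462.
1/(A₁E₁) + 1/(A₂E₂) = 1/(165×31×10³) + 1/(1375×45×10³) = 2.117×10⁻⁷ N⁻¹.
So P = 0.000462 / 2.117×10⁻⁷ = 2.183 kN.
σ_{concrete} = P/A₁ = 2183/165 = 13.23 MPa, compressive.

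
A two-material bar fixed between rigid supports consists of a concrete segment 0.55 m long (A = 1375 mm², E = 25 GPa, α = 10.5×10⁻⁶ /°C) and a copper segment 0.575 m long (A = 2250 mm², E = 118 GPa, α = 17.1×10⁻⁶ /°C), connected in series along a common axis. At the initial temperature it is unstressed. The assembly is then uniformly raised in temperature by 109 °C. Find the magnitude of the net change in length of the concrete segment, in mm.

Free thermal expansion of the whole bar: Σ αᵢΔT Lᵢ = 10.5×10⁻⁶×109×550 + 17.1×10⁻⁶×109×575 = 1.701 mm.
The walls prevent any net length change, so an axial force P (same in every segment) develops. Compatibility: P · Σ Lᵢ/(AᵢEᵢ) = δ_free.
The series flexibility is Σ Lᵢ/(AᵢEᵢ) = 550/(1375×25×10³) + 575/(2250×118×10³) = 1.817×10⁻⁵ mm/N.
P = 1.701 / 1.817×10⁻⁵ = 93650 N = 93.65 kN, compressive.
For the concrete segment, free thermal change = 10.5×10⁻⁶×109×550 = 0.6295 mm and elastic change from P = 93650×550/(1375×25×10³) = 1.498 mm; these oppose, so the net change is 0.869 mm (segment shortens).

|ΔL| ≈ 0.869 mm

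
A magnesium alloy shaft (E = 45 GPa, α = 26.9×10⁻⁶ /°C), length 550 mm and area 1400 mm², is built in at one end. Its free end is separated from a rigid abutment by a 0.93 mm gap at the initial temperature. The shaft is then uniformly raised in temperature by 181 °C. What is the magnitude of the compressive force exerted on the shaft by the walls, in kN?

If the wall were absent the shaft would grow by αΔT L = 26.9×10⁻⁶ × 181 × 550 = 2.678 mm.
After closing the 0.93 mm clearance, 2.678 − 0.93 = 1.748 mm of expansion remains to be suppressed by the wall.
So σ = E(δ_free − g)/L = 45×10³ × 1.748/550 = 143 MPa.
P = σA = 143 × 1400 = 200.2 kN.

P ≈ 200 kN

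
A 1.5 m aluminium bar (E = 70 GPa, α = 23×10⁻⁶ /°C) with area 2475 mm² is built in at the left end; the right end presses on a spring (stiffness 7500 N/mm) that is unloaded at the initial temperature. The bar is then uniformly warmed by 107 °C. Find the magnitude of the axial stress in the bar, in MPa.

If the spring were absent the bar would lengthen by αΔT L = 23×10⁻⁶ × 107 × 1500 = 3.692 mm.
With a force P in the spring, the elastic change of the bar is PL/(AE) and that of the spring is P/k; compatibility requires their sum to equal δ_free.
P [ L/(AE) + 1/k ] = δ_free → P [ 1500/(2475×70×10³) + 1/(7500) ] = 3.692.
P = 3.692 / 0.000142 = 26000 N.
σ = P/A = 26000/2475 = 10.5 MPa.

σ ≈ 10.5 MPa (compressive)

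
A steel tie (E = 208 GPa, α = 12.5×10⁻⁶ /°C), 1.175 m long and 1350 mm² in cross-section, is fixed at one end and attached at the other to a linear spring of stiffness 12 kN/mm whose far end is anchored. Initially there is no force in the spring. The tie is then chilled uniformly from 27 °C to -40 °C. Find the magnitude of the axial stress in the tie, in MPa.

σ ≈ 8.33 MPa (tensile)

The unrestrained thermal change is αΔT L = 12.5×10⁻⁶ × 67 × 1175 = 0.9841 mm.
Let P be the tensile force in the spring. The tie extends elastically by PL/(AE) and the spring stretches by P/k; together these equal δ_free.
P [ L/(AE) + 1/k ] = δ_free → P [ 1175/(1350×208×10³) + 1/(12×10³) ] = 0.9841.
P = 0.9841 / 8.752×10⁻⁵ = 11240 N.
σ = P/A = 11240/1350 = 8.329 MPa.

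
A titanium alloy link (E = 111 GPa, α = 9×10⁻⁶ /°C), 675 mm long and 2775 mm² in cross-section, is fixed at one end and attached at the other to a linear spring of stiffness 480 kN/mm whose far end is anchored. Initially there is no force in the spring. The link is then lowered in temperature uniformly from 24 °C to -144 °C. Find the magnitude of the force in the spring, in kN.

If the spring were absent the link would shorten by αΔT L = 9×10⁻⁶ × 168 × 675 = 1.021 mm.
Let P be the tensile force in the spring. The link extends elastically by PL/(AE) and the spring stretches by P/k; together these equal δ_free.
P [ L/(AE) + 1/k ] = δ_free → P [ 675/(2775×111×10³) + 1/(480×10³) ] = 1.021.
P = 1.021 / 4.275×10⁻⁶ = 238800 N.

P ≈ 239 kN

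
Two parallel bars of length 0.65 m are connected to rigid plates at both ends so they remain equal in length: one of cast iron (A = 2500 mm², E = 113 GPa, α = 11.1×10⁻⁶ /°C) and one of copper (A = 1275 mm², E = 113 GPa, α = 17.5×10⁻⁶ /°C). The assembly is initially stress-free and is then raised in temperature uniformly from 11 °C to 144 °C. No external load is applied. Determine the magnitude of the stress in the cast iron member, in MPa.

Equilibrium of a rigid end plate with no external load gives equal and opposite internal forces ±P in the two members. Since α_{copper} > α_{cast iron}, heating drives the copper into compression and the cast iron into tension.
Compatibility of the two members (thermal + elastic change equal): (α₁ − α₂)ΔT = P·[1/(A₁E₁) + 1/(A₂E₂)].
|α₁ − α₂|·ΔT = 6.4×10⁻⁶ × 133 = 0.0008512.
1/(A₁E₁) + 1/(A₂E₂) = 1/(2500×113×10³) + 1/(1275×113×10³) = 1.048×10⁻⁸ N⁻¹.
So P = 0.0008512 / 1.048×10⁻⁸ = 81.22 kN.
σ_{cast iron} = P/A₁ = 81220/2500 = 32.49 MPa, tensile.

σ ≈ 32.5 MPa (tensile)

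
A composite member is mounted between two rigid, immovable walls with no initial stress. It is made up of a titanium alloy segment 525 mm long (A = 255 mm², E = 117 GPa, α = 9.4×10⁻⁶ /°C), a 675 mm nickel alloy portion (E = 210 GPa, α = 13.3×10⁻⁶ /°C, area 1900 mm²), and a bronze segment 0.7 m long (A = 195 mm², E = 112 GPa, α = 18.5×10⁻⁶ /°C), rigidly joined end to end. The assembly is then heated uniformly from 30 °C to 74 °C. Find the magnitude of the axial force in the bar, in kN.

P ≈ 23 kN (compressive)

With the walls removed the bar would change length by δ_free = Σ αᵢΔT Lᵢ = 9.4×10⁻⁶×44×525 + 13.3×10⁻⁶×44×675 + 18.5×10⁻⁶×44×700 = 1.182 mm.
The rigid supports impose zero overall length change; the single axial force P common to all segments must satisfy P Σ Lᵢ/(AᵢEᵢ) = δ_free.
Σ Lᵢ/(AᵢEᵢ) = 525/(255×117×10³) + 675/(1900×210×10³) + 700/(195×112×10³) = 5.134×10⁻⁵ mm/N.
Hence P = δ_free / Σ(L/AE) = 1.182/5.134×10⁻⁵ = 23.02 kN (compressive).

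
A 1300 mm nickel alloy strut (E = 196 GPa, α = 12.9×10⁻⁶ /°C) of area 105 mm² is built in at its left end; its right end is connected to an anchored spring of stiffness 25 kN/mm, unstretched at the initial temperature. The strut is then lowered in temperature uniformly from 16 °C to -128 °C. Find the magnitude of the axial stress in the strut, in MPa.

The unrestrained thermal change is αΔT L = 12.9×10⁻⁶ × 144 × 1300 = 2.415 mm.
Let P be the tensile force in the spring. The strut extends elastically by PL/(AE) and the spring stretches by P/k; together these equal δ_free.
P [ L/(AE) + 1/k ] = δ_free → P [ 1300/(105×196×10³) + 1/(25×10³) ] = 2.415.
P = 2.415 / 0.0001032 = 23410 N.
σ = P/A = 23410/105 = 222.9 MPa.

σ ≈ 223 MPa (tensile)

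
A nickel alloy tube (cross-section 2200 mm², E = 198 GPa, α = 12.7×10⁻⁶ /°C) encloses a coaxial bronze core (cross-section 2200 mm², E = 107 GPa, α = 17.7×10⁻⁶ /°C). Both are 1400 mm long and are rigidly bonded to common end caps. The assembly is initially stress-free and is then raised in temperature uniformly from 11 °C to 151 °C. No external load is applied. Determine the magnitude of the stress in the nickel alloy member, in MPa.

σ ≈ 48.6 MPa (tensile)

Equilibrium of a rigid end plate with no external load gives equal and opposite internal forces ±P in the two members. Since α_{bronze} > α_{nickel alloy}, heating drives the bronze into compression and the nickel alloy into tension.
Compatibility of the two members (thermal + elastic change equal): (α₁ − α₂)ΔT = P·[1/(A₁E₁) + 1/(A₂E₂)].
|α₁ − α₂|·ΔT = 5×10⁻⁶ × 140 = 0.0007.
1/(A₁E₁) + 1/(A₂E₂) = 1/(2200×198×10³) + 1/(2200×107×10³) = 6.544×10⁻⁹ N⁻¹.
So P = 0.0007 / 6.544×10⁻⁹ = 107 kN.
σ_{nickel alloy} = P/A₁ = 107000/2200 = 48.62 MPa, tensile.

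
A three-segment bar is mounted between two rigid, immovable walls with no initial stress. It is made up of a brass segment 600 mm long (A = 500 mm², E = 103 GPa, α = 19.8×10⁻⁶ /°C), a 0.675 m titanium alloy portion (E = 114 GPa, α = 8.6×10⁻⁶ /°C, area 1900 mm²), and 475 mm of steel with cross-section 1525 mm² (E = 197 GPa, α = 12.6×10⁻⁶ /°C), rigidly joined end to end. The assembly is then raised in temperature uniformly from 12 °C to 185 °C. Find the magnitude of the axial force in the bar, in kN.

P ≈ 250 kN (compressive)

If the supports were absent, the total length change would be Σ αᵢΔT Lᵢ = 19.8×10⁻⁶×173×600 + 8.6×10⁻⁶×173×675 + 12.6×10⁻⁶×173×475 = 4.095 mm.
The rigid supports impose zero overall length change; the single axial force P common to all segments must satisfy P Σ Lᵢ/(AᵢEᵢ) = δ_free.
The series flexibility is Σ Lᵢ/(AᵢEᵢ) = 600/(500×103×10³) + 675/(1900×114×10³) + 475/(1525×197×10³) = 1.635×10⁻⁵ mm/N.
P = 4.095 / 1.635×10⁻⁵ = 250500 N = 250.5 kN, compressive.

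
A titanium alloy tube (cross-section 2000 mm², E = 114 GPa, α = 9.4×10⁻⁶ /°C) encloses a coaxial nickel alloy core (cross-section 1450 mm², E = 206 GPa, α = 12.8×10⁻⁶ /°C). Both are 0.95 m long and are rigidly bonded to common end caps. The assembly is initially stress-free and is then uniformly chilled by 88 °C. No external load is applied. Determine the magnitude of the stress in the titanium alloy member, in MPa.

σ ≈ 19.3 MPa (compressive)

The nickel alloy has the larger α, so on cooling it would change length more than the titanium alloy if both were free. The rigid plates force a common final length, so the nickel alloy is put into tension and the titanium alloy into compression, with equal and opposite forces P (no external load).
Equating the net (thermal + elastic) strains gives |α₁ − α₂|·ΔT = P·[1/(A₁E₁) + 1/(A₂E₂)].
|α₁ − α₂|·ΔT = 3.4×10⁻⁶ × 88 = 0.0002992.
1/(A₁E₁) + 1/(A₂E₂) = 1/(2000×114×10³) + 1/(1450×206×10³) = 7.734×10⁻⁹ N⁻¹.
P = 0.0002992 / 7.734×10⁻⁹ = 38690 N = 38.69 kN.
σ_{titanium alloy} = P/A₁ = 38690/2000 = 19.34 MPa, compressive.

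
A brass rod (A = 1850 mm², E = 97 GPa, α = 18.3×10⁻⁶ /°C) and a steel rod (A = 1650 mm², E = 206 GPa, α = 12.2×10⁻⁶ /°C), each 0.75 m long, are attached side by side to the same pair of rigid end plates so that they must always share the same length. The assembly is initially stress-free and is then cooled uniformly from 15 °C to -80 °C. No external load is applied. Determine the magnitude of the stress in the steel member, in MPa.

The brass has the larger α, so on cooling it would change length more than the steel if both were free. The rigid plates force a common final length, so the brass is put into tension and the steel into compression, with equal and opposite forces P (no external load).
Setting the final lengths equal and cancelling L: (α₁ − α₂)ΔT = P/(A₁E₁) + P/(A₂E₂).
|α₁ − α₂|·ΔT = 6.1×10⁻⁶ × 95 = 0.0005795.
1/(A₁E₁) + 1/(A₂E₂) = 1/(1850×97×10³) + 1/(1650×206×10³) = 8.515×10⁻⁹ N⁻¹.
P = 0.0005795 / 8.515×10⁻⁹ = 68060 N = 68.06 kN.
σ_{steel} = P/A₂ = 68060/1650 = 41.25 MPa, compressive.

σ ≈ 41.2 MPa (compressive)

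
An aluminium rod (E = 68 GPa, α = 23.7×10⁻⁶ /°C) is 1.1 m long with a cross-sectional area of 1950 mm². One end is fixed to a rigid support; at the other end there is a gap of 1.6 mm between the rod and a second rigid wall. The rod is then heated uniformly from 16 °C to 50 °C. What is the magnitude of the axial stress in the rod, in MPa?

Free thermal elongation = αΔT L = 23.7×10⁻⁶ × 34 × 1100 = 0.8864 mm.
This is smaller than the 1.6 mm clearance, so the rod expands freely without reaching the stop — the stress is zero.

σ ≈ 0 MPa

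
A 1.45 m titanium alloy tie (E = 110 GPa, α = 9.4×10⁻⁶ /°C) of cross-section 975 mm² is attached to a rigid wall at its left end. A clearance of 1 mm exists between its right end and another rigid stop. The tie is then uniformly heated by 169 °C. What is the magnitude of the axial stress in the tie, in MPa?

σ ≈ 98.9 MPa (compressive)

Unrestrained expansion: δ_free = αΔT L = 9.4×10⁻⁶ × 169 × 1450 = 2.303 mm.
After closing the 1 mm clearance, 2.303 − 1 = 1.303 mm of expansion remains to be suppressed by the wall.
Compatibility: PL/(AE) = 1.303 mm, so σ = P/A = E × (1.303/1450) = 98.88 MPa.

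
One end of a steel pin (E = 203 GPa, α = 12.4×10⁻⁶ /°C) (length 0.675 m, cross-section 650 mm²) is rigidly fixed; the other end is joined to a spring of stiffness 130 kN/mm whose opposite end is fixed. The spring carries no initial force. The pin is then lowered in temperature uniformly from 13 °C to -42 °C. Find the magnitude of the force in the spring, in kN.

P ≈ 35.9 kN

The unrestrained thermal change is αΔT L = 12.4×10⁻⁶ × 55 × 675 = 0.4603 mm.
Let P be the tensile force in the spring. The pin extends elastically by PL/(AE) and the spring stretches by P/k; together these equal δ_free.
P [ L/(AE) + 1/k ] = δ_free → P [ 675/(650×203×10³) + 1/(130×10³) ] = 0.4603.
P = 0.4603 / 1.281×10⁻⁵ = 35940 N.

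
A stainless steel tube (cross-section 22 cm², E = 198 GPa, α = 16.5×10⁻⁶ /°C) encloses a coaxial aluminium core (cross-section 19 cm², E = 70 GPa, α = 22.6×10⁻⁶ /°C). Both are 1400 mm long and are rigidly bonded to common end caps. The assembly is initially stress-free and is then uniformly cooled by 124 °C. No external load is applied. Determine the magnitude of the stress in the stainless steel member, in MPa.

Both members must finish at the same length. With the larger α, the aluminium tends to over-contract; the plates restrain it, putting the aluminium in tension and the stainless steel in compression. With no external load the two internal forces are equal and opposite, magnitude P.
Compatibility of the two members (thermal + elastic change equal): (α₁ − α₂)ΔT = P·[1/(A₁E₁) + 1/(A₂E₂)].
|α₁ − α₂|·ΔT = 6.1×10⁻⁶ × 124 = 0.0007564.
1/(A₁E₁) + 1/(A₂E₂) = 1/(2200×198×10³) + 1/(1900×70×10³) = 9.814×10⁻⁹ N⁻¹.
P = 0.0007564 / 9.814×10⁻⁹ = 77070 N = 77.07 kN.
σ_{stainless steel} = P/A₁ = 77070/2200 = 35.03 MPa, compressive.

σ ≈ 35 MPa (compressive)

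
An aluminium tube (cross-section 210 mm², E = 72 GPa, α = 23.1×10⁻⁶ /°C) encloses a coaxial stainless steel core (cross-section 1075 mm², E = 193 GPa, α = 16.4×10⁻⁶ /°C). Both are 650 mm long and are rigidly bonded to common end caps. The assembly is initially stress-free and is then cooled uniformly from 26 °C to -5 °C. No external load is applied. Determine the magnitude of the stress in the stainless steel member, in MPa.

Both members must finish at the same length. With the larger α, the aluminium tends to over-contract; the plates restrain it, putting the aluminium in tension and the stainless steel in compression. With no external load the two internal forces are equal and opposite, magnitude P.
Compatibility of the two members (thermal + elastic change equal): (α₁ − α₂)ΔT = P·[1/(A₁E₁) + 1/(A₂E₂)].
|α₁ − α₂|·ΔT = 6.7×10⁻⁶ × 31 = 0.0002077.
1/(A₁E₁) + 1/(A₂E₂) = 1/(210×72×10³) + 1/(1075×193×10³) = 7.096×10⁻⁸ N⁻¹.
So P = 0.0002077 / 7.096×10⁻⁸ = 2.927 kN.
σ_{stainless steel} = P/A₂ = 2927/1075 = 2.723 MPa, compressive.

σ ≈ 2.72 MPa (compressive)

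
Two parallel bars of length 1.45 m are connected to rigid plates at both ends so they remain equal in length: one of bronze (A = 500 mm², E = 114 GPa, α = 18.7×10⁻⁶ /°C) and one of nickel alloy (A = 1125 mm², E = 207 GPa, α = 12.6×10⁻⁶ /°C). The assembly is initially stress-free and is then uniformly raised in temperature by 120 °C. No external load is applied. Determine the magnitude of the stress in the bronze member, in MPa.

Both members must finish at the same length. With the larger α, the bronze tends to over-expand; the plates restrain it, putting the bronze in compression and the nickel alloy in tension. With no external load the two internal forces are equal and opposite, magnitude P.
Compatibility of the two members (thermal + elastic change equal): (α₁ − α₂)ΔT = P·[1/(A₁E₁) + 1/(A₂E₂)].
|α₁ − α₂|·ΔT = 6.1×10⁻⁶ × 120 = 0.000732.
1/(A₁E₁) + 1/(A₂E₂) = 1/(500×114×10³) + 1/(1125×207×10³) = 2.184×10⁻⁸ N⁻¹.
P = 0.000732 / 2.184×10⁻⁸ = 33520 N = 33.52 kN.
σ_{bronze} = P/A₁ = 33520/500 = 67.04 MPa, compressive.

σ ≈ 67 MPa (compressive)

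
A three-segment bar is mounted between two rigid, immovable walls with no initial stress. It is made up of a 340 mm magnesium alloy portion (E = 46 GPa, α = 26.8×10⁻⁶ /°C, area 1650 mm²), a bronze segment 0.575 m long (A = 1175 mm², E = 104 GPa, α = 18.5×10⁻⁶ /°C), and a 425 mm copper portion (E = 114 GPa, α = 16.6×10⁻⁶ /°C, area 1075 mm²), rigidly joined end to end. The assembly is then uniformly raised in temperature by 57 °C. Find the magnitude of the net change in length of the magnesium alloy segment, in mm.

|ΔL| ≈ 0.0215 mm

If the supports were absent, the total length change would be Σ αᵢΔT Lᵢ = 26.8×10⁻⁶×57×340 + 18.5×10⁻⁶×57×575 + 16.6×10⁻⁶×57×425 = 1.528 mm.
Since the ends are fixed, an axial force P builds up, equal in every segment, with P · Σ Lᵢ/(AᵢEᵢ) = δ_free.
Σ Lᵢ/(AᵢEᵢ) = 340/(1650×46×10³) + 575/(1175×104×10³) + 425/(1075×114×10³) = 1.265×10⁻⁵ mm/N.
P = 1.528 / 1.265×10⁻⁵ = 120800 N = 120.8 kN, compressive.
For the magnesium alloy segment, free thermal change = 26.8×10⁻⁶×57×340 = 0.5194 mm and elastic change from P = 120800×340/(1650×46×10³) = 0.5409 mm; these oppose, so the net change is 0.0215 mm (segment shortens).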